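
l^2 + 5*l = l*(l + 5)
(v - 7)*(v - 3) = v^2 - 10*v + 21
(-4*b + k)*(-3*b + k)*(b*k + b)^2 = 12*b^4*k^2 + 24*b^4*k + 12*b^4 - 7*b^3*k^3 - 14*b^3*k^2 - 7*b^3*k + b^2*k^4 + 2*b^2*k^3 + b^2*k^2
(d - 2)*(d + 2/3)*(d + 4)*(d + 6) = d^4 + 26*d^3/3 + 28*d^2/3 - 136*d/3 - 32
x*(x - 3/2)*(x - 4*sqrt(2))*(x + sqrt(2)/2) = x^4 - 7*sqrt(2)*x^3/2 - 3*x^3/2 - 4*x^2 + 21*sqrt(2)*x^2/4 + 6*x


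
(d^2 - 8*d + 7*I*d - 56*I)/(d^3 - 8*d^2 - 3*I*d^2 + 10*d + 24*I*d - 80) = (d + 7*I)/(d^2 - 3*I*d + 10)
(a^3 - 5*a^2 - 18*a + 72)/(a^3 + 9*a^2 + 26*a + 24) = (a^2 - 9*a + 18)/(a^2 + 5*a + 6)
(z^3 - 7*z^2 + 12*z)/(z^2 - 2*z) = (z^2 - 7*z + 12)/(z - 2)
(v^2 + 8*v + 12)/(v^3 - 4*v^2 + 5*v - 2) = (v^2 + 8*v + 12)/(v^3 - 4*v^2 + 5*v - 2)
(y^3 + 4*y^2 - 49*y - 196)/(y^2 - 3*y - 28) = y + 7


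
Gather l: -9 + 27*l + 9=27*l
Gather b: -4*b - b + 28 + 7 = 35 - 5*b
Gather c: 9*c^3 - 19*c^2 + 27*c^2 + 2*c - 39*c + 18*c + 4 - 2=9*c^3 + 8*c^2 - 19*c + 2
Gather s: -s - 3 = -s - 3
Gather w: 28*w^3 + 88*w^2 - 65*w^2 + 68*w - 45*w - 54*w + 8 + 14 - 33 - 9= 28*w^3 + 23*w^2 - 31*w - 20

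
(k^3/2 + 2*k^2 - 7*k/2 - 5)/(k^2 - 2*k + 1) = (k^3 + 4*k^2 - 7*k - 10)/(2*(k^2 - 2*k + 1))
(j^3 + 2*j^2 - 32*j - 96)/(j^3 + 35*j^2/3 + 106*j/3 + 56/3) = 3*(j^2 - 2*j - 24)/(3*j^2 + 23*j + 14)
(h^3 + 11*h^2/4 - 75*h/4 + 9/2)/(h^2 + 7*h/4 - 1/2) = (h^2 + 3*h - 18)/(h + 2)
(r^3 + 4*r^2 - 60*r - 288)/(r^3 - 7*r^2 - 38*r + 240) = (r + 6)/(r - 5)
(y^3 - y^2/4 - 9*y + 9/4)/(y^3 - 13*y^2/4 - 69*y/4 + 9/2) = (y - 3)/(y - 6)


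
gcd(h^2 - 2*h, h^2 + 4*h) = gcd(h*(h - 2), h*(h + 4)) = h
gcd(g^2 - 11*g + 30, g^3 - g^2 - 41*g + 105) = g - 5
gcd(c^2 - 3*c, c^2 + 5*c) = c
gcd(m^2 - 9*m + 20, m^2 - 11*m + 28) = m - 4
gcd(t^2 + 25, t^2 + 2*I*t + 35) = t - 5*I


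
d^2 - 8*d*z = d*(d - 8*z)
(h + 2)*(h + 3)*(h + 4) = h^3 + 9*h^2 + 26*h + 24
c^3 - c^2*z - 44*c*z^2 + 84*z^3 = (c - 6*z)*(c - 2*z)*(c + 7*z)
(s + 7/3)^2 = s^2 + 14*s/3 + 49/9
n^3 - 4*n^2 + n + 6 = (n - 3)*(n - 2)*(n + 1)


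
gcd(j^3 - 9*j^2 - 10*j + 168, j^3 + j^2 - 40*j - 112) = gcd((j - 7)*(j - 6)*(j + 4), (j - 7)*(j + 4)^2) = j^2 - 3*j - 28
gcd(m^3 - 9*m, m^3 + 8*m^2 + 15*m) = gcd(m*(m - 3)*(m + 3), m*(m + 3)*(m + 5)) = m^2 + 3*m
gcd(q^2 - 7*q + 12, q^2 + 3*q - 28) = q - 4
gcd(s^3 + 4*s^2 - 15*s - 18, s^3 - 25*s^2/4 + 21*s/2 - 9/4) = s - 3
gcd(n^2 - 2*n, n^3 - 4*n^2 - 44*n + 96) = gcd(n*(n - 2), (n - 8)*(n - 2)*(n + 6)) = n - 2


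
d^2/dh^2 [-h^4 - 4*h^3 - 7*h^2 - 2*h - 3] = -12*h^2 - 24*h - 14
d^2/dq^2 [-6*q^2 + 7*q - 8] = -12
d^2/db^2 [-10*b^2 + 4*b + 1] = -20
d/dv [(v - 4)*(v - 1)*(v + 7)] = 3*v^2 + 4*v - 31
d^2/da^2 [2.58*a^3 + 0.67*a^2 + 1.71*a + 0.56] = 15.48*a + 1.34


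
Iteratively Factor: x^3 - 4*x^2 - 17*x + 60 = (x - 5)*(x^2 + x - 12) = (x - 5)*(x + 4)*(x - 3)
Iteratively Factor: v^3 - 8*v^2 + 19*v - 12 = (v - 1)*(v^2 - 7*v + 12) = (v - 4)*(v - 1)*(v - 3)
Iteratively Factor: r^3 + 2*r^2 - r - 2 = (r + 1)*(r^2 + r - 2) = (r + 1)*(r + 2)*(r - 1)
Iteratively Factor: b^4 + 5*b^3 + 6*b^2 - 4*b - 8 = (b + 2)*(b^3 + 3*b^2 - 4) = (b + 2)^2*(b^2 + b - 2) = (b + 2)^3*(b - 1)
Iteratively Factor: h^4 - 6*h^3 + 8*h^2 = (h)*(h^3 - 6*h^2 + 8*h) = h*(h - 4)*(h^2 - 2*h) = h*(h - 4)*(h - 2)*(h)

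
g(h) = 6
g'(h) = 0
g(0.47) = 6.00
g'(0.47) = 0.00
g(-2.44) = 6.00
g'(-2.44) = 0.00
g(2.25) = 6.00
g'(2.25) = 0.00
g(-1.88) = 6.00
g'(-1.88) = 0.00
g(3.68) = 6.00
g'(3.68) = 0.00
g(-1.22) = 6.00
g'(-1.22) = 0.00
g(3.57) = 6.00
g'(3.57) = 0.00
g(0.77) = 6.00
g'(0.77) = 0.00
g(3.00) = 6.00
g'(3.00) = 0.00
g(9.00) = 6.00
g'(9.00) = 0.00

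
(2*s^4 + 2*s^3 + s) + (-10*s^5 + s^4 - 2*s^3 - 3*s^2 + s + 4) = -10*s^5 + 3*s^4 - 3*s^2 + 2*s + 4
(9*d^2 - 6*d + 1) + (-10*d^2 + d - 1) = -d^2 - 5*d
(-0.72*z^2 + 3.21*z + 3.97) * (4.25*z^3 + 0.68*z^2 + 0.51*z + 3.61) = -3.06*z^5 + 13.1529*z^4 + 18.6881*z^3 + 1.7375*z^2 + 13.6128*z + 14.3317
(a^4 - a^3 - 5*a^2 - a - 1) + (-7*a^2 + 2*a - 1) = a^4 - a^3 - 12*a^2 + a - 2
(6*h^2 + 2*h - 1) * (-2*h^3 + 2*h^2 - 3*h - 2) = -12*h^5 + 8*h^4 - 12*h^3 - 20*h^2 - h + 2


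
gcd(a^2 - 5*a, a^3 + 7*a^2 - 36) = 1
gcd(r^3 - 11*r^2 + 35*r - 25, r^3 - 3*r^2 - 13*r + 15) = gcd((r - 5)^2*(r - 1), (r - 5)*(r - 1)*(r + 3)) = r^2 - 6*r + 5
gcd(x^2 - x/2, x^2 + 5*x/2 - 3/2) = x - 1/2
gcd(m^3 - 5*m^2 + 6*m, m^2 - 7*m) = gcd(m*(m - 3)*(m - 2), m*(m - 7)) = m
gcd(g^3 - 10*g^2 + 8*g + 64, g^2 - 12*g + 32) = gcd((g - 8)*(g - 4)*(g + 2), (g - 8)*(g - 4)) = g^2 - 12*g + 32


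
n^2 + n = n*(n + 1)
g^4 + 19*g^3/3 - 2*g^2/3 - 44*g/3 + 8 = (g - 1)*(g - 2/3)*(g + 2)*(g + 6)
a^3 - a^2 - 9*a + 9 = (a - 3)*(a - 1)*(a + 3)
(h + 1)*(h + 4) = h^2 + 5*h + 4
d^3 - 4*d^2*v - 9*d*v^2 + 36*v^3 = (d - 4*v)*(d - 3*v)*(d + 3*v)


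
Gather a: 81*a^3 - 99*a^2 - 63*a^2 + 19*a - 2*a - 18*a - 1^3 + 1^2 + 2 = 81*a^3 - 162*a^2 - a + 2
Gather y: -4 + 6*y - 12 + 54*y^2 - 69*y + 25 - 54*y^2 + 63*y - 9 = 0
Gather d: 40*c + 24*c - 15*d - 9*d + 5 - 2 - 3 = 64*c - 24*d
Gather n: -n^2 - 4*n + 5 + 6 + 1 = -n^2 - 4*n + 12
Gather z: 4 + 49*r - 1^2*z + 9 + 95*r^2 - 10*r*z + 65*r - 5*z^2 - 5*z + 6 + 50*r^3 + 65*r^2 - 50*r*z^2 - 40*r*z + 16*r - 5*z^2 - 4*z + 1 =50*r^3 + 160*r^2 + 130*r + z^2*(-50*r - 10) + z*(-50*r - 10) + 20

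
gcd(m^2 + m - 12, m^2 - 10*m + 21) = m - 3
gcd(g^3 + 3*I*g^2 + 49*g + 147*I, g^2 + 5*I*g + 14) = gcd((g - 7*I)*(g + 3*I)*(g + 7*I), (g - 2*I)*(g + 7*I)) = g + 7*I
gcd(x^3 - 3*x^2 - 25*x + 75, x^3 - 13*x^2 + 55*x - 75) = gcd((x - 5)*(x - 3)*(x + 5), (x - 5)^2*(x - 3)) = x^2 - 8*x + 15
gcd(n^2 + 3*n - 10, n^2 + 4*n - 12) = n - 2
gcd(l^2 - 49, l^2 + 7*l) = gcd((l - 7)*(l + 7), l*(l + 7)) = l + 7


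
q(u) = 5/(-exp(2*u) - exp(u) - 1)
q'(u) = 5*(2*exp(2*u) + exp(u))/(-exp(2*u) - exp(u) - 1)^2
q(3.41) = -0.01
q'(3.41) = 0.01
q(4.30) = -0.00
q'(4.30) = 0.00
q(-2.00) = -4.33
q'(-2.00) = 0.65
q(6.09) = -0.00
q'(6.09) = 0.00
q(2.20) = -0.05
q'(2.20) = 0.10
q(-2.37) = -4.54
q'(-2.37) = 0.46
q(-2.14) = -4.42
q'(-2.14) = 0.57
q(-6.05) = -4.99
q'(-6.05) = 0.01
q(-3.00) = -4.75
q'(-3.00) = 0.25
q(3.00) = -0.01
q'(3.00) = 0.02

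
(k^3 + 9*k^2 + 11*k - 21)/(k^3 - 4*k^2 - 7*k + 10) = (k^2 + 10*k + 21)/(k^2 - 3*k - 10)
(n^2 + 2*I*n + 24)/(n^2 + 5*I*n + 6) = (n - 4*I)/(n - I)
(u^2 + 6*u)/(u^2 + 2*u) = (u + 6)/(u + 2)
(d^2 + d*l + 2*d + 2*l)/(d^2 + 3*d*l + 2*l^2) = (d + 2)/(d + 2*l)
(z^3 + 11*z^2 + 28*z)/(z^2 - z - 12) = z*(z^2 + 11*z + 28)/(z^2 - z - 12)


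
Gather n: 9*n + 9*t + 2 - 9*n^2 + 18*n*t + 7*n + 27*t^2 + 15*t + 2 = -9*n^2 + n*(18*t + 16) + 27*t^2 + 24*t + 4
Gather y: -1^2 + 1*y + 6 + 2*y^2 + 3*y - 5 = 2*y^2 + 4*y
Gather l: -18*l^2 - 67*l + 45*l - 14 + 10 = -18*l^2 - 22*l - 4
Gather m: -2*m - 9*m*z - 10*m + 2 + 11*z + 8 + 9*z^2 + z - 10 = m*(-9*z - 12) + 9*z^2 + 12*z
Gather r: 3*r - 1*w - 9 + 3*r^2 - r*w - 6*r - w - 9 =3*r^2 + r*(-w - 3) - 2*w - 18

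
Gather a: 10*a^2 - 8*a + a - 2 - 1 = 10*a^2 - 7*a - 3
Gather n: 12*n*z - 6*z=12*n*z - 6*z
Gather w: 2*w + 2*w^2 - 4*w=2*w^2 - 2*w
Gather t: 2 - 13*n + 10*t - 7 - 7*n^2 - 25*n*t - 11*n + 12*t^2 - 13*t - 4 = -7*n^2 - 24*n + 12*t^2 + t*(-25*n - 3) - 9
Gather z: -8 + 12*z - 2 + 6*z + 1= 18*z - 9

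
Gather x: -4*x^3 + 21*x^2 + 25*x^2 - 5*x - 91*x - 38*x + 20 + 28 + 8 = -4*x^3 + 46*x^2 - 134*x + 56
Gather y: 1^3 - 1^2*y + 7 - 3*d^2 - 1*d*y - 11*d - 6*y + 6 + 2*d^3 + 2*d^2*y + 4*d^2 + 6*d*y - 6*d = 2*d^3 + d^2 - 17*d + y*(2*d^2 + 5*d - 7) + 14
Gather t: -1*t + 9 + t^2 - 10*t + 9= t^2 - 11*t + 18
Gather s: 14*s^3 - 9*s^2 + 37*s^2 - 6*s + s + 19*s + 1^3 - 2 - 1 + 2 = 14*s^3 + 28*s^2 + 14*s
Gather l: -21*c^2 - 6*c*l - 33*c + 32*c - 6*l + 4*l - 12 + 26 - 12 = -21*c^2 - c + l*(-6*c - 2) + 2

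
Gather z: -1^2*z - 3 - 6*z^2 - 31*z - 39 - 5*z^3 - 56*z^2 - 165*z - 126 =-5*z^3 - 62*z^2 - 197*z - 168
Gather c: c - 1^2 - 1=c - 2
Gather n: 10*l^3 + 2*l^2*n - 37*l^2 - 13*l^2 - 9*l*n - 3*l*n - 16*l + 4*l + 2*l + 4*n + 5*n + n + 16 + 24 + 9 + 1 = 10*l^3 - 50*l^2 - 10*l + n*(2*l^2 - 12*l + 10) + 50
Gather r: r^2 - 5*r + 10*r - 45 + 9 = r^2 + 5*r - 36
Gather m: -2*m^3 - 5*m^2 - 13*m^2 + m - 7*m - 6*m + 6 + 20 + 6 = -2*m^3 - 18*m^2 - 12*m + 32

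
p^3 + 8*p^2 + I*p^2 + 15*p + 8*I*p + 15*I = (p + 3)*(p + 5)*(p + I)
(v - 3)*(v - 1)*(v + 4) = v^3 - 13*v + 12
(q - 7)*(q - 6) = q^2 - 13*q + 42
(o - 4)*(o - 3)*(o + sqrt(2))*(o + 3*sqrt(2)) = o^4 - 7*o^3 + 4*sqrt(2)*o^3 - 28*sqrt(2)*o^2 + 18*o^2 - 42*o + 48*sqrt(2)*o + 72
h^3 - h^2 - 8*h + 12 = (h - 2)^2*(h + 3)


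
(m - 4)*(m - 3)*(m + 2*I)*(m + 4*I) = m^4 - 7*m^3 + 6*I*m^3 + 4*m^2 - 42*I*m^2 + 56*m + 72*I*m - 96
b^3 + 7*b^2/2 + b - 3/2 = (b - 1/2)*(b + 1)*(b + 3)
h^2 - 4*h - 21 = (h - 7)*(h + 3)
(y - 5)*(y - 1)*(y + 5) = y^3 - y^2 - 25*y + 25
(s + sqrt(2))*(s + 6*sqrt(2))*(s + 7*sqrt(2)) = s^3 + 14*sqrt(2)*s^2 + 110*s + 84*sqrt(2)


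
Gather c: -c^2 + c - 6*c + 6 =-c^2 - 5*c + 6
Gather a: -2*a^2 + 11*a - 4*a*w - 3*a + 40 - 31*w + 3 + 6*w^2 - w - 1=-2*a^2 + a*(8 - 4*w) + 6*w^2 - 32*w + 42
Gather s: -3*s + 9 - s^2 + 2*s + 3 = -s^2 - s + 12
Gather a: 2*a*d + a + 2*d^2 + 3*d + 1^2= a*(2*d + 1) + 2*d^2 + 3*d + 1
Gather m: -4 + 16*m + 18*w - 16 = 16*m + 18*w - 20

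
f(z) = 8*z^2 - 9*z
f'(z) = 16*z - 9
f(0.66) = -2.46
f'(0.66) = 1.56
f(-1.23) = 23.17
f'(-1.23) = -28.68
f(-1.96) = 48.37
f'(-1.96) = -40.36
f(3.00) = 45.00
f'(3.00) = 39.00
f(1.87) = 11.15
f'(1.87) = 20.92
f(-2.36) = 65.80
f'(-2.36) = -46.76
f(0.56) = -2.53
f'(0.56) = -0.04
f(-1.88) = 45.20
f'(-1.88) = -39.08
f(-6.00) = 342.00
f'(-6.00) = -105.00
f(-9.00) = 729.00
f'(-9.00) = -153.00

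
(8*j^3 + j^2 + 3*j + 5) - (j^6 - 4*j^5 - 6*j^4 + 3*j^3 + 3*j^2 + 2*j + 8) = -j^6 + 4*j^5 + 6*j^4 + 5*j^3 - 2*j^2 + j - 3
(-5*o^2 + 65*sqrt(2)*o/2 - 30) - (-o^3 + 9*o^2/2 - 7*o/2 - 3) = o^3 - 19*o^2/2 + 7*o/2 + 65*sqrt(2)*o/2 - 27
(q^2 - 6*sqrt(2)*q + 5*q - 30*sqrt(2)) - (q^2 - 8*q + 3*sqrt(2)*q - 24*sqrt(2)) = -9*sqrt(2)*q + 13*q - 6*sqrt(2)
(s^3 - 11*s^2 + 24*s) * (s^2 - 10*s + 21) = s^5 - 21*s^4 + 155*s^3 - 471*s^2 + 504*s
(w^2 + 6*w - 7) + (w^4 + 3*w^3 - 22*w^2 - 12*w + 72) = w^4 + 3*w^3 - 21*w^2 - 6*w + 65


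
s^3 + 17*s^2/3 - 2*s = s*(s - 1/3)*(s + 6)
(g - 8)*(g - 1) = g^2 - 9*g + 8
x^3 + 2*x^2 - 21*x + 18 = (x - 3)*(x - 1)*(x + 6)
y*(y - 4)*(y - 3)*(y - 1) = y^4 - 8*y^3 + 19*y^2 - 12*y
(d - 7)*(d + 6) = d^2 - d - 42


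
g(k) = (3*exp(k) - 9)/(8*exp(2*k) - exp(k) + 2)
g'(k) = (3*exp(k) - 9)*(-16*exp(2*k) + exp(k))/(8*exp(2*k) - exp(k) + 2)^2 + 3*exp(k)/(8*exp(2*k) - exp(k) + 2)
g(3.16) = 0.01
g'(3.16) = -0.01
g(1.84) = 0.03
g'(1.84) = -0.00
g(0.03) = -0.62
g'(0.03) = 1.38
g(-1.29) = -3.51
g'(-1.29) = 1.76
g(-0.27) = -1.14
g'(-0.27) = 2.04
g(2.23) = 0.03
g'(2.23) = -0.01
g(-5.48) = -4.50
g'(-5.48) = -0.00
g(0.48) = -0.20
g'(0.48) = 0.60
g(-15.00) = -4.50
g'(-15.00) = 0.00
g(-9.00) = -4.50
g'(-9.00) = 0.00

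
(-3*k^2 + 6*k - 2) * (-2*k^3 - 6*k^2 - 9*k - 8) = 6*k^5 + 6*k^4 - 5*k^3 - 18*k^2 - 30*k + 16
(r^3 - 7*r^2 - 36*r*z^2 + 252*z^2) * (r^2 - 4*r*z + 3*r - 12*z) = r^5 - 4*r^4*z - 4*r^4 - 36*r^3*z^2 + 16*r^3*z - 21*r^3 + 144*r^2*z^3 + 144*r^2*z^2 + 84*r^2*z - 576*r*z^3 + 756*r*z^2 - 3024*z^3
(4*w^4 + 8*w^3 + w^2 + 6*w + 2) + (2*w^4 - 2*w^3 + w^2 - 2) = 6*w^4 + 6*w^3 + 2*w^2 + 6*w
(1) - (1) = 0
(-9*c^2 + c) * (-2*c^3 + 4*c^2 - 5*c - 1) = 18*c^5 - 38*c^4 + 49*c^3 + 4*c^2 - c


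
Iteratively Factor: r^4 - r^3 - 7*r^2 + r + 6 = (r + 2)*(r^3 - 3*r^2 - r + 3) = (r - 3)*(r + 2)*(r^2 - 1) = (r - 3)*(r - 1)*(r + 2)*(r + 1)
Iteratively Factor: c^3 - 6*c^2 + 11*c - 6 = (c - 1)*(c^2 - 5*c + 6) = (c - 2)*(c - 1)*(c - 3)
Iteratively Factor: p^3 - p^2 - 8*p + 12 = (p - 2)*(p^2 + p - 6) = (p - 2)^2*(p + 3)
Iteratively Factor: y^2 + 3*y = (y + 3)*(y)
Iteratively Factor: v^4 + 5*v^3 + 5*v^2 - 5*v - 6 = (v + 2)*(v^3 + 3*v^2 - v - 3) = (v - 1)*(v + 2)*(v^2 + 4*v + 3) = (v - 1)*(v + 1)*(v + 2)*(v + 3)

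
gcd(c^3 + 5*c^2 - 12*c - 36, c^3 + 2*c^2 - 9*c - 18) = c^2 - c - 6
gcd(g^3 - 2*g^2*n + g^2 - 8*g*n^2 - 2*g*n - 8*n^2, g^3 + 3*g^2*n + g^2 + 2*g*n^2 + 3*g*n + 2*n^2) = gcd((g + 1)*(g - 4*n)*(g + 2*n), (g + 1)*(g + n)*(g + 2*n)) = g^2 + 2*g*n + g + 2*n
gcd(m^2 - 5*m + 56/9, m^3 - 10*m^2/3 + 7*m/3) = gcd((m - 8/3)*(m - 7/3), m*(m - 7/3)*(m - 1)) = m - 7/3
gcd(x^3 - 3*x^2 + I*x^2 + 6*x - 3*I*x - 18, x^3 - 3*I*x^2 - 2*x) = x - 2*I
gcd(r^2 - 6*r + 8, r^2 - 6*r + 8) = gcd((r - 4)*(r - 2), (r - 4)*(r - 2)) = r^2 - 6*r + 8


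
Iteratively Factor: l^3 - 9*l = (l)*(l^2 - 9) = l*(l - 3)*(l + 3)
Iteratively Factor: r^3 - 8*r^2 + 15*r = (r)*(r^2 - 8*r + 15) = r*(r - 3)*(r - 5)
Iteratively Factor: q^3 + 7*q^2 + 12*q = (q + 4)*(q^2 + 3*q) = q*(q + 4)*(q + 3)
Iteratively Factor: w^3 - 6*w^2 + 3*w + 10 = (w - 5)*(w^2 - w - 2) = (w - 5)*(w - 2)*(w + 1)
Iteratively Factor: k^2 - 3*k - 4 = (k - 4)*(k + 1)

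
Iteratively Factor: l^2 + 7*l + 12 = (l + 3)*(l + 4)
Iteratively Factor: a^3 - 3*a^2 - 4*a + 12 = (a - 2)*(a^2 - a - 6) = (a - 2)*(a + 2)*(a - 3)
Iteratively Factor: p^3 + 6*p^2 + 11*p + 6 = (p + 2)*(p^2 + 4*p + 3) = (p + 1)*(p + 2)*(p + 3)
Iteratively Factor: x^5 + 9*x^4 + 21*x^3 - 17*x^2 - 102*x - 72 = (x + 3)*(x^4 + 6*x^3 + 3*x^2 - 26*x - 24) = (x + 3)*(x + 4)*(x^3 + 2*x^2 - 5*x - 6) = (x + 3)^2*(x + 4)*(x^2 - x - 2) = (x + 1)*(x + 3)^2*(x + 4)*(x - 2)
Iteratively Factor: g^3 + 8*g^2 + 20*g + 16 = (g + 2)*(g^2 + 6*g + 8) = (g + 2)^2*(g + 4)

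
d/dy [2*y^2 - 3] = 4*y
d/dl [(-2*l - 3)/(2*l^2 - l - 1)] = (-4*l^2 + 2*l + (2*l + 3)*(4*l - 1) + 2)/(-2*l^2 + l + 1)^2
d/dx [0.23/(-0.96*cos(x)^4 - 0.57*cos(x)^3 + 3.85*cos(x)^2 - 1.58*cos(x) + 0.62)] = (-0.8832*cos(x)^3 - 0.3933*cos(x)^2 + 1.771*cos(x) - 0.3634)*sin(x)/(0.96*cos(x)^4 + 0.57*cos(x)^3 - 3.85*cos(x)^2 + 1.58*cos(x) - 0.62)^2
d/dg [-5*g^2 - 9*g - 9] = -10*g - 9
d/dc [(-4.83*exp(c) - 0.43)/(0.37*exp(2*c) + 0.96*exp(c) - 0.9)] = (1.7871*exp(2*c) + 0.3182*exp(c) + 4.7598)*exp(c)/(0.1369*exp(4*c) + 0.7104*exp(3*c) + 0.2556*exp(2*c) - 1.728*exp(c) + 0.81)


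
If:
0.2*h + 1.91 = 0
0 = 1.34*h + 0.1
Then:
No Solution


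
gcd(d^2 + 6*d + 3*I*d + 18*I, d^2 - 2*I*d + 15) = d + 3*I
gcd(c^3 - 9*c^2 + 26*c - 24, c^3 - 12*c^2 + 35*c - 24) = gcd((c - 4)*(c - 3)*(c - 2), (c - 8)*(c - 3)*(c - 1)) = c - 3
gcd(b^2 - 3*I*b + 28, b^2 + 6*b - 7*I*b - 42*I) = b - 7*I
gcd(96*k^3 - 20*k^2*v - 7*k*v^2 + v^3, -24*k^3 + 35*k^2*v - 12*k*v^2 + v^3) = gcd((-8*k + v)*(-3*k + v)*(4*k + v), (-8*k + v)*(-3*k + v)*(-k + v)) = 24*k^2 - 11*k*v + v^2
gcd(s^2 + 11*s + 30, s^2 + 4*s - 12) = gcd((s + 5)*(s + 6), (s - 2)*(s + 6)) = s + 6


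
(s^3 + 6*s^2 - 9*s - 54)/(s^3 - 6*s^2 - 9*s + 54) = (s + 6)/(s - 6)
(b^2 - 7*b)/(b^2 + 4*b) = (b - 7)/(b + 4)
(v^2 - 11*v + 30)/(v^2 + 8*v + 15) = (v^2 - 11*v + 30)/(v^2 + 8*v + 15)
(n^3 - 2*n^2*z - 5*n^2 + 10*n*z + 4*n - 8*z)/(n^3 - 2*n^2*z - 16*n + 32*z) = (n - 1)/(n + 4)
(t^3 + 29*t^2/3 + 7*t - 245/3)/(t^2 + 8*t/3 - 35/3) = t + 7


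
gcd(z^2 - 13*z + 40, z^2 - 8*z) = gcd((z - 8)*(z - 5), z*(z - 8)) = z - 8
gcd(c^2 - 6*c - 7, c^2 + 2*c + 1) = c + 1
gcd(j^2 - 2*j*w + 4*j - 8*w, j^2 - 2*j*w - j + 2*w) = -j + 2*w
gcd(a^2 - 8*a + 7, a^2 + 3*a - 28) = 1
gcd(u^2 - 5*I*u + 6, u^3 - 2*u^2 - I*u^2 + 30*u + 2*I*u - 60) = u - 6*I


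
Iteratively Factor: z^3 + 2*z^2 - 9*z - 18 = (z - 3)*(z^2 + 5*z + 6) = (z - 3)*(z + 2)*(z + 3)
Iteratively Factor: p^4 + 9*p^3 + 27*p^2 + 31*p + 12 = (p + 4)*(p^3 + 5*p^2 + 7*p + 3) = (p + 1)*(p + 4)*(p^2 + 4*p + 3) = (p + 1)*(p + 3)*(p + 4)*(p + 1)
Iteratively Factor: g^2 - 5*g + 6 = (g - 3)*(g - 2)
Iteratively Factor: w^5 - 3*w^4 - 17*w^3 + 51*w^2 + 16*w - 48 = (w - 4)*(w^4 + w^3 - 13*w^2 - w + 12) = (w - 4)*(w - 3)*(w^3 + 4*w^2 - w - 4) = (w - 4)*(w - 3)*(w + 4)*(w^2 - 1) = (w - 4)*(w - 3)*(w + 1)*(w + 4)*(w - 1)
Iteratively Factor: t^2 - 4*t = (t - 4)*(t)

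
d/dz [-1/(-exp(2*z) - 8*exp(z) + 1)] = 2*(-exp(z) - 4)*exp(z)/(exp(2*z) + 8*exp(z) - 1)^2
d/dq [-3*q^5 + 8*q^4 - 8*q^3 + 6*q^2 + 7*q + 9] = -15*q^4 + 32*q^3 - 24*q^2 + 12*q + 7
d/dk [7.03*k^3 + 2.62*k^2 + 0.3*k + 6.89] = 21.09*k^2 + 5.24*k + 0.3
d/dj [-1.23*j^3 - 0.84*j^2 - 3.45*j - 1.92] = -3.69*j^2 - 1.68*j - 3.45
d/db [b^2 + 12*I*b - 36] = 2*b + 12*I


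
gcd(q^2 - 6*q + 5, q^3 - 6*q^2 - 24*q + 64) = 1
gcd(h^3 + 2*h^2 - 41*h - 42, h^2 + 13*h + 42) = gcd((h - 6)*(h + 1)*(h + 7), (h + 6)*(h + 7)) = h + 7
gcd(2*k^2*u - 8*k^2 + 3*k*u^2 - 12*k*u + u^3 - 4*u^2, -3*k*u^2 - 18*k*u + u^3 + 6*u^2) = 1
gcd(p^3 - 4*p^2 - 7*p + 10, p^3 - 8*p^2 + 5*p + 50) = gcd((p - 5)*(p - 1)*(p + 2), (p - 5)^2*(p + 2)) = p^2 - 3*p - 10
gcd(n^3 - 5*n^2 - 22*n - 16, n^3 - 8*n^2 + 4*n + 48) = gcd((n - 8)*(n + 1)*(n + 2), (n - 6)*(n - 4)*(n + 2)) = n + 2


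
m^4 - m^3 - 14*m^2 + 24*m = m*(m - 3)*(m - 2)*(m + 4)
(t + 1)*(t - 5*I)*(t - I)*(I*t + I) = I*t^4 + 6*t^3 + 2*I*t^3 + 12*t^2 - 4*I*t^2 + 6*t - 10*I*t - 5*I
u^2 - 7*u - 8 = (u - 8)*(u + 1)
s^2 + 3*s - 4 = (s - 1)*(s + 4)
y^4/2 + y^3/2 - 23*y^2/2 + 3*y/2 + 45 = (y/2 + 1)*(y - 3)^2*(y + 5)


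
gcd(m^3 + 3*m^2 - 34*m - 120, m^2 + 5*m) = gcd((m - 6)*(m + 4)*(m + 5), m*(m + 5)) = m + 5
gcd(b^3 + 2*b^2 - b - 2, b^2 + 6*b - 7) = b - 1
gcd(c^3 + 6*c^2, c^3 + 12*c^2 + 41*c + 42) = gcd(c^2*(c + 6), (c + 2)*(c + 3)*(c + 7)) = 1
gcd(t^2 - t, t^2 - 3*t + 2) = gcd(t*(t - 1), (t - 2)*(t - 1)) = t - 1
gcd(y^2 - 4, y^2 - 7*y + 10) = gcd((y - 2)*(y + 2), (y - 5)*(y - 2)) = y - 2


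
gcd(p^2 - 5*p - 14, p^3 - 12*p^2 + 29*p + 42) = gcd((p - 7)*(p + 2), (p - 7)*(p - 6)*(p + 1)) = p - 7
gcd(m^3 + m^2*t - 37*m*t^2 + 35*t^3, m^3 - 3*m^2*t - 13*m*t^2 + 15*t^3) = m^2 - 6*m*t + 5*t^2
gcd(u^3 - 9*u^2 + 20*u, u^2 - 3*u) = u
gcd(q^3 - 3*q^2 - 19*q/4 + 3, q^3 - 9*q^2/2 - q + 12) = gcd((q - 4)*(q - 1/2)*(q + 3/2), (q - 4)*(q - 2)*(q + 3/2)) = q^2 - 5*q/2 - 6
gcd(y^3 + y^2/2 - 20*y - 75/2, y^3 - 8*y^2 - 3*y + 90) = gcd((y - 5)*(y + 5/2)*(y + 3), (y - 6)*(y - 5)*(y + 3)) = y^2 - 2*y - 15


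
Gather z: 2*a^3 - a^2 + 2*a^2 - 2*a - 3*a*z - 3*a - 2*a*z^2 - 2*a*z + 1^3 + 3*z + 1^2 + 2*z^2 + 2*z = 2*a^3 + a^2 - 5*a + z^2*(2 - 2*a) + z*(5 - 5*a) + 2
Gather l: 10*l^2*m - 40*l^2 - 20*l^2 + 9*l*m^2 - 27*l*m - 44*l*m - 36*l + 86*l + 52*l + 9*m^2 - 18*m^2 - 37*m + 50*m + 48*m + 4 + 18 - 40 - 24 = l^2*(10*m - 60) + l*(9*m^2 - 71*m + 102) - 9*m^2 + 61*m - 42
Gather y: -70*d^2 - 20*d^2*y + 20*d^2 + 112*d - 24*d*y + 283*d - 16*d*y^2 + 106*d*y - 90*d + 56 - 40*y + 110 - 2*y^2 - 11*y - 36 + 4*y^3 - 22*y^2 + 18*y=-50*d^2 + 305*d + 4*y^3 + y^2*(-16*d - 24) + y*(-20*d^2 + 82*d - 33) + 130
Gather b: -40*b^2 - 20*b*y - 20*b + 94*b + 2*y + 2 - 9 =-40*b^2 + b*(74 - 20*y) + 2*y - 7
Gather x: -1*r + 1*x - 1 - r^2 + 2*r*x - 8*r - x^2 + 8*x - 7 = -r^2 - 9*r - x^2 + x*(2*r + 9) - 8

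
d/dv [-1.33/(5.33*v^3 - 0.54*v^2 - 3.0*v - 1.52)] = (21.2667*v^2 - 1.4364*v - 3.99)/(-5.33*v^3 + 0.54*v^2 + 3.0*v + 1.52)^2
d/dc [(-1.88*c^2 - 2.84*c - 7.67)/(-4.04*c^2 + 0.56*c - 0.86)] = (-12.5264*c^2 - 58.74*c + 6.7376)/(16.3216*c^4 - 4.5248*c^3 + 7.2624*c^2 - 0.9632*c + 0.7396)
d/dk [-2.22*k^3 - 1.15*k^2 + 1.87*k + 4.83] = -6.66*k^2 - 2.3*k + 1.87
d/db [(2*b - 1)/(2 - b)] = 3/(b - 2)^2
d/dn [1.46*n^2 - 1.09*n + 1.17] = 2.92*n - 1.09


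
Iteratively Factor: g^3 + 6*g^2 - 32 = (g + 4)*(g^2 + 2*g - 8) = (g + 4)^2*(g - 2)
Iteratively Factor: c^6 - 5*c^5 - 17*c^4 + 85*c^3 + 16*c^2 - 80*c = (c)*(c^5 - 5*c^4 - 17*c^3 + 85*c^2 + 16*c - 80) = c*(c + 4)*(c^4 - 9*c^3 + 19*c^2 + 9*c - 20) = c*(c - 5)*(c + 4)*(c^3 - 4*c^2 - c + 4) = c*(c - 5)*(c - 1)*(c + 4)*(c^2 - 3*c - 4) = c*(c - 5)*(c - 4)*(c - 1)*(c + 4)*(c + 1)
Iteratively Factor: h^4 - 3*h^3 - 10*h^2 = (h + 2)*(h^3 - 5*h^2) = h*(h + 2)*(h^2 - 5*h) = h*(h - 5)*(h + 2)*(h)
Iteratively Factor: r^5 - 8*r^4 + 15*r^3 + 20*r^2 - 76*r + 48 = (r - 1)*(r^4 - 7*r^3 + 8*r^2 + 28*r - 48) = (r - 2)*(r - 1)*(r^3 - 5*r^2 - 2*r + 24) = (r - 4)*(r - 2)*(r - 1)*(r^2 - r - 6) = (r - 4)*(r - 3)*(r - 2)*(r - 1)*(r + 2)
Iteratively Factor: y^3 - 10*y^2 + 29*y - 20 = (y - 4)*(y^2 - 6*y + 5) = (y - 4)*(y - 1)*(y - 5)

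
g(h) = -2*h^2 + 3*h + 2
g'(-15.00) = 63.00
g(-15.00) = -493.00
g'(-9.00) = 39.00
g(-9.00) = -187.00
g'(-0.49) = 4.96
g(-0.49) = 0.05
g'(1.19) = -1.76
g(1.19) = 2.74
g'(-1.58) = 9.32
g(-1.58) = -7.73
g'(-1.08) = 7.32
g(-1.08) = -3.57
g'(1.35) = -2.40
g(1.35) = 2.40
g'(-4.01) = 19.04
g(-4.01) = -42.19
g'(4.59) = -15.36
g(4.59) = -26.37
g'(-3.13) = 15.52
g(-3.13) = -26.98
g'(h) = 3 - 4*h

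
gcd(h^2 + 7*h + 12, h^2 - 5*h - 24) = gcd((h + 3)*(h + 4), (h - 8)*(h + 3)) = h + 3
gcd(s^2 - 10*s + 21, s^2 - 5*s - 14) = s - 7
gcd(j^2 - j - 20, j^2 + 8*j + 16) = j + 4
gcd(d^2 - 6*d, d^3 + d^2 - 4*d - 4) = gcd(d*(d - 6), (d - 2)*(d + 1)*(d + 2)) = 1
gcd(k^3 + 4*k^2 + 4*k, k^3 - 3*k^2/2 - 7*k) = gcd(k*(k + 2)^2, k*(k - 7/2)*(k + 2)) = k^2 + 2*k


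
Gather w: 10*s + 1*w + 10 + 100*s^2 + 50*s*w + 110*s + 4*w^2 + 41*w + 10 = 100*s^2 + 120*s + 4*w^2 + w*(50*s + 42) + 20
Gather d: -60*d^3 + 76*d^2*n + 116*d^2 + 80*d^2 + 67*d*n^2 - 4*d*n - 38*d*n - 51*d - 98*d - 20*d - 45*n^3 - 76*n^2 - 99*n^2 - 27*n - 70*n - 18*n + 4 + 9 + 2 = -60*d^3 + d^2*(76*n + 196) + d*(67*n^2 - 42*n - 169) - 45*n^3 - 175*n^2 - 115*n + 15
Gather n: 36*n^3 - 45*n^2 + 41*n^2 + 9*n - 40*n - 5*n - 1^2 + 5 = 36*n^3 - 4*n^2 - 36*n + 4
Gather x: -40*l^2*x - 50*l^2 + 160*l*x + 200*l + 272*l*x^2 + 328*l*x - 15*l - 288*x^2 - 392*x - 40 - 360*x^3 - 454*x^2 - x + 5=-50*l^2 + 185*l - 360*x^3 + x^2*(272*l - 742) + x*(-40*l^2 + 488*l - 393) - 35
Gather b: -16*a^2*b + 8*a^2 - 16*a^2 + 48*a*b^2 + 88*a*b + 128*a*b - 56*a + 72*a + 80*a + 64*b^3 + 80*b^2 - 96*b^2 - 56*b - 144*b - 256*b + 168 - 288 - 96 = -8*a^2 + 96*a + 64*b^3 + b^2*(48*a - 16) + b*(-16*a^2 + 216*a - 456) - 216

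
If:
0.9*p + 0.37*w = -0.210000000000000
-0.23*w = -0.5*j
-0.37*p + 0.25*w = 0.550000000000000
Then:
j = 0.53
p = -0.71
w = 1.15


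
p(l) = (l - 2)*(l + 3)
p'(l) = 2*l + 1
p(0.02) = -5.98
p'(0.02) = 1.04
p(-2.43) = -2.53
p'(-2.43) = -3.86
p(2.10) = 0.51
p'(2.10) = 5.20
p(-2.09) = -3.72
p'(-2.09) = -3.18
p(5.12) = 25.33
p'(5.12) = 11.24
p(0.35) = -5.53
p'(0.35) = 1.70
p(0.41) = -5.42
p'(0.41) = 1.82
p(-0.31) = -6.21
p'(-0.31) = 0.38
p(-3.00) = 0.00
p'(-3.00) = -5.00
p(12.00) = 150.00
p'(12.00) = 25.00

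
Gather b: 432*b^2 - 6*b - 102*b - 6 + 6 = 432*b^2 - 108*b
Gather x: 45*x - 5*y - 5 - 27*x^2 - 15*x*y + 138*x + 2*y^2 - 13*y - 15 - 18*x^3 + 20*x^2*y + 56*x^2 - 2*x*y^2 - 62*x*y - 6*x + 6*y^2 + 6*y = -18*x^3 + x^2*(20*y + 29) + x*(-2*y^2 - 77*y + 177) + 8*y^2 - 12*y - 20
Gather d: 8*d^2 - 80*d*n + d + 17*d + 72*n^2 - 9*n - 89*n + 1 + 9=8*d^2 + d*(18 - 80*n) + 72*n^2 - 98*n + 10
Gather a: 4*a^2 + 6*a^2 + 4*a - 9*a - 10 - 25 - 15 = 10*a^2 - 5*a - 50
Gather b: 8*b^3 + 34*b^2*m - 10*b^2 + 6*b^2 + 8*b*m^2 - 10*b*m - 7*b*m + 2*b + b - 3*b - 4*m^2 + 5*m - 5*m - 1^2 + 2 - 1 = 8*b^3 + b^2*(34*m - 4) + b*(8*m^2 - 17*m) - 4*m^2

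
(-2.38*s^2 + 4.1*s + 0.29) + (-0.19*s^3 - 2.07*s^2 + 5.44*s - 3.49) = -0.19*s^3 - 4.45*s^2 + 9.54*s - 3.2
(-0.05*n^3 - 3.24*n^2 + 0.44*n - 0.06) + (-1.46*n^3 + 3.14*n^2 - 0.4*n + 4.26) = -1.51*n^3 - 0.1*n^2 + 0.04*n + 4.2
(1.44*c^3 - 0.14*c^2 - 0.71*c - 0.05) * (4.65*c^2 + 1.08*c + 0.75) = 6.696*c^5 + 0.9042*c^4 - 2.3727*c^3 - 1.1043*c^2 - 0.5865*c - 0.0375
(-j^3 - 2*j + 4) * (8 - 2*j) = 2*j^4 - 8*j^3 + 4*j^2 - 24*j + 32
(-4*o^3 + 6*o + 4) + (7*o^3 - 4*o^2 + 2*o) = 3*o^3 - 4*o^2 + 8*o + 4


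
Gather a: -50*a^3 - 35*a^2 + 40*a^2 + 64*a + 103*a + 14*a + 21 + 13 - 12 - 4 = -50*a^3 + 5*a^2 + 181*a + 18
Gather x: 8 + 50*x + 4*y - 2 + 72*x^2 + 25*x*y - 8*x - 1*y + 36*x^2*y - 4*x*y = x^2*(36*y + 72) + x*(21*y + 42) + 3*y + 6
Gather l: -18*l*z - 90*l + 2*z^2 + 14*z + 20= l*(-18*z - 90) + 2*z^2 + 14*z + 20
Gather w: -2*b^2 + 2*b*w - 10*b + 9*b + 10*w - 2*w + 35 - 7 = -2*b^2 - b + w*(2*b + 8) + 28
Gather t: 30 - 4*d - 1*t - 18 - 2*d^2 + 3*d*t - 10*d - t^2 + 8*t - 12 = -2*d^2 - 14*d - t^2 + t*(3*d + 7)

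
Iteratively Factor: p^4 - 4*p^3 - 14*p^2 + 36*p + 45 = (p + 1)*(p^3 - 5*p^2 - 9*p + 45) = (p - 5)*(p + 1)*(p^2 - 9) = (p - 5)*(p - 3)*(p + 1)*(p + 3)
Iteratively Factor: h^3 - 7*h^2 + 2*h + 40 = (h + 2)*(h^2 - 9*h + 20) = (h - 4)*(h + 2)*(h - 5)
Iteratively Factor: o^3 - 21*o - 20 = (o + 1)*(o^2 - o - 20) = (o + 1)*(o + 4)*(o - 5)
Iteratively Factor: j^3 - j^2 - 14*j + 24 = (j - 3)*(j^2 + 2*j - 8) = (j - 3)*(j - 2)*(j + 4)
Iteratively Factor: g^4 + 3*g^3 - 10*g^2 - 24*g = (g)*(g^3 + 3*g^2 - 10*g - 24) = g*(g - 3)*(g^2 + 6*g + 8) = g*(g - 3)*(g + 4)*(g + 2)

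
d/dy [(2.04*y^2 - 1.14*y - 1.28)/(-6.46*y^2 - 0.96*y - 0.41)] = (-9.3228*y^2 - 18.2104*y - 0.7614)/(41.7316*y^4 + 12.4032*y^3 + 6.2188*y^2 + 0.7872*y + 0.1681)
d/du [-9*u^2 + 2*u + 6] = 2 - 18*u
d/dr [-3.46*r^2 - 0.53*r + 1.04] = -6.92*r - 0.53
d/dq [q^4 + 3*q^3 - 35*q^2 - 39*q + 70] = 4*q^3 + 9*q^2 - 70*q - 39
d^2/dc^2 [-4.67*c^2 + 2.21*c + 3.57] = -9.34000000000000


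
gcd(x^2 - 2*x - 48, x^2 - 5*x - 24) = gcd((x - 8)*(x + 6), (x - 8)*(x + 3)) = x - 8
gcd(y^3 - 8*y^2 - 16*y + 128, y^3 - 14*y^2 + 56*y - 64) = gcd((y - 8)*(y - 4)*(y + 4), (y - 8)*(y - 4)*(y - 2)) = y^2 - 12*y + 32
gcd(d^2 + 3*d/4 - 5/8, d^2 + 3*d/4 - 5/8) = d^2 + 3*d/4 - 5/8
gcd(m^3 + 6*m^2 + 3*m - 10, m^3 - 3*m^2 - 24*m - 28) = m + 2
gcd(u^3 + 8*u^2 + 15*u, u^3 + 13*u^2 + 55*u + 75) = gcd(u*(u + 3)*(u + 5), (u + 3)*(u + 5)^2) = u^2 + 8*u + 15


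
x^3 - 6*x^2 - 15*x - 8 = (x - 8)*(x + 1)^2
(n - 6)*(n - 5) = n^2 - 11*n + 30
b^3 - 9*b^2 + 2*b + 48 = (b - 8)*(b - 3)*(b + 2)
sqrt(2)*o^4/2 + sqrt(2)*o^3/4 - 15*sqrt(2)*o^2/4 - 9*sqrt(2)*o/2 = o*(o - 3)*(o + 3/2)*(sqrt(2)*o/2 + sqrt(2))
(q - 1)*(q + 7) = q^2 + 6*q - 7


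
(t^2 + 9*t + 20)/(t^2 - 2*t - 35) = (t + 4)/(t - 7)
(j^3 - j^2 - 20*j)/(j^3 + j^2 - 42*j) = (j^2 - j - 20)/(j^2 + j - 42)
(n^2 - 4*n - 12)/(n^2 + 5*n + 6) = (n - 6)/(n + 3)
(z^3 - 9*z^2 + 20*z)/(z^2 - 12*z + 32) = z*(z - 5)/(z - 8)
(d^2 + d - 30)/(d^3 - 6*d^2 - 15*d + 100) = (d + 6)/(d^2 - d - 20)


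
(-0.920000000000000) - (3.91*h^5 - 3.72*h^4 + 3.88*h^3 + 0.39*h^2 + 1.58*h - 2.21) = -3.91*h^5 + 3.72*h^4 - 3.88*h^3 - 0.39*h^2 - 1.58*h + 1.29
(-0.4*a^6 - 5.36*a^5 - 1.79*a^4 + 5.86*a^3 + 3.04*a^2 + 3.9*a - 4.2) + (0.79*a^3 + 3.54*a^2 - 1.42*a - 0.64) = -0.4*a^6 - 5.36*a^5 - 1.79*a^4 + 6.65*a^3 + 6.58*a^2 + 2.48*a - 4.84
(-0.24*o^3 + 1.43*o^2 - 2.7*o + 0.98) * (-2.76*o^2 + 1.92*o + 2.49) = 0.6624*o^5 - 4.4076*o^4 + 9.6*o^3 - 4.3281*o^2 - 4.8414*o + 2.4402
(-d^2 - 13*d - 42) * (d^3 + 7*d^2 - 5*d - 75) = -d^5 - 20*d^4 - 128*d^3 - 154*d^2 + 1185*d + 3150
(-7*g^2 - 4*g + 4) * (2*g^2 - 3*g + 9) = -14*g^4 + 13*g^3 - 43*g^2 - 48*g + 36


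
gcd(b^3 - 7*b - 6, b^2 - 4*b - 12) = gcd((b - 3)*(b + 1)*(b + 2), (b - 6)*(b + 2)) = b + 2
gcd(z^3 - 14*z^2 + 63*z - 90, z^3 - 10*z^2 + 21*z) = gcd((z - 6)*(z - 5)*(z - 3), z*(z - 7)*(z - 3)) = z - 3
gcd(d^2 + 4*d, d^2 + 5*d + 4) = d + 4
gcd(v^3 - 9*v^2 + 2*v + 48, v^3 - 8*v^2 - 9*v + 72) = v^2 - 11*v + 24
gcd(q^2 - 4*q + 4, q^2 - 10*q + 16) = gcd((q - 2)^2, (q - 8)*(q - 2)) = q - 2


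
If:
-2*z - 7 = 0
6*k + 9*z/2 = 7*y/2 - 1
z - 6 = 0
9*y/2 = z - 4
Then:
No Solution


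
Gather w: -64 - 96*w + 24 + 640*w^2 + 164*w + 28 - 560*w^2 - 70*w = 80*w^2 - 2*w - 12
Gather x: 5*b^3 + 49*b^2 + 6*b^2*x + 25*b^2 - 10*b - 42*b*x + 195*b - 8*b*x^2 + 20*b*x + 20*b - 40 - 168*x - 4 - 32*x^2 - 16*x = 5*b^3 + 74*b^2 + 205*b + x^2*(-8*b - 32) + x*(6*b^2 - 22*b - 184) - 44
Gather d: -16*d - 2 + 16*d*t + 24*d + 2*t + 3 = d*(16*t + 8) + 2*t + 1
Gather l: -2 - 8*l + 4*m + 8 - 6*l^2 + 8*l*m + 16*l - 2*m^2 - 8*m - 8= -6*l^2 + l*(8*m + 8) - 2*m^2 - 4*m - 2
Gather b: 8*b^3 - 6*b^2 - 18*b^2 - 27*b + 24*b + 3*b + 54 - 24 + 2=8*b^3 - 24*b^2 + 32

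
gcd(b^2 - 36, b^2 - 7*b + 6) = b - 6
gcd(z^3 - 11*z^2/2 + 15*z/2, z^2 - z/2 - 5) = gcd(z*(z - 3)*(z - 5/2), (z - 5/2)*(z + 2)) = z - 5/2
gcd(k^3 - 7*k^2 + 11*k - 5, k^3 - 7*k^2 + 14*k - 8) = k - 1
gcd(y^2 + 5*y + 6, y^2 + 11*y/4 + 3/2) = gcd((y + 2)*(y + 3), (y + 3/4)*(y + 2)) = y + 2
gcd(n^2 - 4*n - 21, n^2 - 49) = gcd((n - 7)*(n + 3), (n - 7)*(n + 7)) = n - 7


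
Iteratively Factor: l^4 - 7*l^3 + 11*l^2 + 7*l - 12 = (l + 1)*(l^3 - 8*l^2 + 19*l - 12) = (l - 1)*(l + 1)*(l^2 - 7*l + 12) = (l - 3)*(l - 1)*(l + 1)*(l - 4)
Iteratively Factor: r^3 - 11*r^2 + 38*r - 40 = (r - 2)*(r^2 - 9*r + 20) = (r - 5)*(r - 2)*(r - 4)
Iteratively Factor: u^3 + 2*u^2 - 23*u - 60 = (u + 3)*(u^2 - u - 20) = (u + 3)*(u + 4)*(u - 5)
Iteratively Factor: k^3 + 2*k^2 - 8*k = (k + 4)*(k^2 - 2*k) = k*(k + 4)*(k - 2)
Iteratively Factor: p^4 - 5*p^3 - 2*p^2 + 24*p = (p + 2)*(p^3 - 7*p^2 + 12*p) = (p - 4)*(p + 2)*(p^2 - 3*p) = p*(p - 4)*(p + 2)*(p - 3)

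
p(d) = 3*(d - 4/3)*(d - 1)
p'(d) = 6*d - 7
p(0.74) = 0.46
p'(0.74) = -2.56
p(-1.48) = 20.93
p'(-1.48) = -15.88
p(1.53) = 0.31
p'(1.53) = 2.18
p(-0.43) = 7.56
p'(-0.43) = -9.58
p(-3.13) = 55.30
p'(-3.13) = -25.78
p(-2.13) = 32.52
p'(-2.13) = -19.78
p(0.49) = 1.29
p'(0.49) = -4.06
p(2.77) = 7.63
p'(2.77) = 9.62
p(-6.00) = 154.00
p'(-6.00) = -43.00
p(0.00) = 4.00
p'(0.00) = -7.00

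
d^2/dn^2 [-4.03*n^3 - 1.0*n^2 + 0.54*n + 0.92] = -24.18*n - 2.0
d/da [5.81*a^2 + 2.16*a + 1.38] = 11.62*a + 2.16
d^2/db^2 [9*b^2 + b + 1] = 18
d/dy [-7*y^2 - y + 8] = -14*y - 1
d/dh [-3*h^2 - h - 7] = -6*h - 1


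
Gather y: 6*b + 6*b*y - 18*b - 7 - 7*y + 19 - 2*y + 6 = -12*b + y*(6*b - 9) + 18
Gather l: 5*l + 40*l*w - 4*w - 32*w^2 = l*(40*w + 5) - 32*w^2 - 4*w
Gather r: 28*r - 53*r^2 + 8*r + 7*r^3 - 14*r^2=7*r^3 - 67*r^2 + 36*r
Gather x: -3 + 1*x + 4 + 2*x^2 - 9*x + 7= 2*x^2 - 8*x + 8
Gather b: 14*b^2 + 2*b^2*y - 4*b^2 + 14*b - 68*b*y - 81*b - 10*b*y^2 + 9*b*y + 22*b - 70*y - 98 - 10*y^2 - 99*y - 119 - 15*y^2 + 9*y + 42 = b^2*(2*y + 10) + b*(-10*y^2 - 59*y - 45) - 25*y^2 - 160*y - 175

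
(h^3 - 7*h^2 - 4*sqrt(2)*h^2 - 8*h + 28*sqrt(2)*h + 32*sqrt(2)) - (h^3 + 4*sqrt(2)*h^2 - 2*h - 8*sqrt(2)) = -8*sqrt(2)*h^2 - 7*h^2 - 6*h + 28*sqrt(2)*h + 40*sqrt(2)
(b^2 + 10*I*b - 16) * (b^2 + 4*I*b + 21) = b^4 + 14*I*b^3 - 35*b^2 + 146*I*b - 336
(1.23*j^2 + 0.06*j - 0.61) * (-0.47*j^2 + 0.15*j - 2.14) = -0.5781*j^4 + 0.1563*j^3 - 2.3365*j^2 - 0.2199*j + 1.3054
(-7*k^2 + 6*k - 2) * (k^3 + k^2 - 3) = -7*k^5 - k^4 + 4*k^3 + 19*k^2 - 18*k + 6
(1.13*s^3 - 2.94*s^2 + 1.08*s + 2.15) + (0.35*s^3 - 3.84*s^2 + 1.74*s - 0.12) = 1.48*s^3 - 6.78*s^2 + 2.82*s + 2.03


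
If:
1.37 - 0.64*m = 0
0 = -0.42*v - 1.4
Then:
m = 2.14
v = -3.33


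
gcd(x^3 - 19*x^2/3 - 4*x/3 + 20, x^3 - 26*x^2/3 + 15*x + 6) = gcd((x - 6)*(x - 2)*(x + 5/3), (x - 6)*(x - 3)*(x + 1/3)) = x - 6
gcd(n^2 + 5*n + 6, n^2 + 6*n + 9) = n + 3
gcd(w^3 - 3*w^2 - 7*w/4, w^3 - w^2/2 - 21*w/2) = w^2 - 7*w/2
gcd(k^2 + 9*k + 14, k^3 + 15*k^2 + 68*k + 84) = k^2 + 9*k + 14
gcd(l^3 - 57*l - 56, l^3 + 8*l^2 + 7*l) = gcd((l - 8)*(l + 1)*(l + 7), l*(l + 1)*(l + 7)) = l^2 + 8*l + 7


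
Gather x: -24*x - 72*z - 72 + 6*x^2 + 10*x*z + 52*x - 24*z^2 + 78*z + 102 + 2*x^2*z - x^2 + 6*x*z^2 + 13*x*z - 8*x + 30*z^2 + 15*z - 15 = x^2*(2*z + 5) + x*(6*z^2 + 23*z + 20) + 6*z^2 + 21*z + 15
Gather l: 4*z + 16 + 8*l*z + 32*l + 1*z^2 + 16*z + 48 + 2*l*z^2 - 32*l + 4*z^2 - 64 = l*(2*z^2 + 8*z) + 5*z^2 + 20*z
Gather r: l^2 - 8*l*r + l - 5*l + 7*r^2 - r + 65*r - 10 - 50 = l^2 - 4*l + 7*r^2 + r*(64 - 8*l) - 60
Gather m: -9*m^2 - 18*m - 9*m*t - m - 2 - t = -9*m^2 + m*(-9*t - 19) - t - 2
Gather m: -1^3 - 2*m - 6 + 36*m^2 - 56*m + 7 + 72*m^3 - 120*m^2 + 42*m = 72*m^3 - 84*m^2 - 16*m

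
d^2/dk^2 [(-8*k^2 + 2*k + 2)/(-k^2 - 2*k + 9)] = 4*(-9*k^3 + 105*k^2 - 33*k + 293)/(k^6 + 6*k^5 - 15*k^4 - 100*k^3 + 135*k^2 + 486*k - 729)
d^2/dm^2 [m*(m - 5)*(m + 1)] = 6*m - 8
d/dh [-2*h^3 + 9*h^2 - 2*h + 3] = -6*h^2 + 18*h - 2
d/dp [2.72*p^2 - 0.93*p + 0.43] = 5.44*p - 0.93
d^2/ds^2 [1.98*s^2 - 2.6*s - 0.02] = 3.96000000000000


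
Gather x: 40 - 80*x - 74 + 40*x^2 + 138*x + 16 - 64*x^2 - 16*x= -24*x^2 + 42*x - 18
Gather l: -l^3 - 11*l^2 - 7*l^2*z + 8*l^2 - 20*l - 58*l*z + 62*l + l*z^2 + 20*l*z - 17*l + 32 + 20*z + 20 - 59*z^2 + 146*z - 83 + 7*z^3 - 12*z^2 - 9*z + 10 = -l^3 + l^2*(-7*z - 3) + l*(z^2 - 38*z + 25) + 7*z^3 - 71*z^2 + 157*z - 21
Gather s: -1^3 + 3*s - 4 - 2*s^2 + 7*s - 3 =-2*s^2 + 10*s - 8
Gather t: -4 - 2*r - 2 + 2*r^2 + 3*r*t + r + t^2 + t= 2*r^2 - r + t^2 + t*(3*r + 1) - 6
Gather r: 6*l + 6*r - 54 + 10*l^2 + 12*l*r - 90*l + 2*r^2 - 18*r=10*l^2 - 84*l + 2*r^2 + r*(12*l - 12) - 54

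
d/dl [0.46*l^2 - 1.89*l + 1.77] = 0.92*l - 1.89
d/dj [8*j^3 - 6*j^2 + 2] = 12*j*(2*j - 1)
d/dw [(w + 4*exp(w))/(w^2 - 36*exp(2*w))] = (-2*(w + 4*exp(w))*(w - 36*exp(2*w)) + (w^2 - 36*exp(2*w))*(4*exp(w) + 1))/(w^2 - 36*exp(2*w))^2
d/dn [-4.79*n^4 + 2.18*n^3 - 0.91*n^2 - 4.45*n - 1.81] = -19.16*n^3 + 6.54*n^2 - 1.82*n - 4.45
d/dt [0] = 0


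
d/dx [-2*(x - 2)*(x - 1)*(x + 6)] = -6*x^2 - 12*x + 32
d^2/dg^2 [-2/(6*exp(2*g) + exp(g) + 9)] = 2*(-2*(12*exp(g) + 1)^2*exp(g) + (24*exp(g) + 1)*(6*exp(2*g) + exp(g) + 9))*exp(g)/(6*exp(2*g) + exp(g) + 9)^3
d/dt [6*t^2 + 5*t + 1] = 12*t + 5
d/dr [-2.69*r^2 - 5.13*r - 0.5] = -5.38*r - 5.13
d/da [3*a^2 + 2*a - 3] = 6*a + 2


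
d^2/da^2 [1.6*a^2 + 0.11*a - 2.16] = 3.20000000000000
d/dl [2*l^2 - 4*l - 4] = 4*l - 4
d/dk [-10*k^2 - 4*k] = -20*k - 4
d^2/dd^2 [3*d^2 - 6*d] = 6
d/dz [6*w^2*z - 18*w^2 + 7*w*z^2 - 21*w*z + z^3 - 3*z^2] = 6*w^2 + 14*w*z - 21*w + 3*z^2 - 6*z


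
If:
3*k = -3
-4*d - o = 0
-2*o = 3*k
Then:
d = -3/8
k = -1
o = 3/2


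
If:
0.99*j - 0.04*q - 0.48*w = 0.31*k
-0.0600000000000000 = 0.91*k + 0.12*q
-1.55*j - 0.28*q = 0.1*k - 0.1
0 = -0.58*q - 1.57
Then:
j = 0.53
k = 0.29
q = -2.71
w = 1.14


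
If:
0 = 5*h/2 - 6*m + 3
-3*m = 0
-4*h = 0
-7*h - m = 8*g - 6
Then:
No Solution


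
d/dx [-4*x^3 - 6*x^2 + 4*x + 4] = -12*x^2 - 12*x + 4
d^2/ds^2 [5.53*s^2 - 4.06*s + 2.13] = 11.0600000000000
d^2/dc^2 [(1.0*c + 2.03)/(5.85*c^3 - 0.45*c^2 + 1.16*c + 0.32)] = (205.335*c^5 + 817.865099999999*c^4 - 98.6706*c^3 + 62.65593*c^2 - 28.29492*c + 5.305376)/(200.201625*c^9 - 46.200375*c^8 + 122.648175*c^7 + 14.440275*c^6 + 19.26558*c^5 + 11.40696*c^4 + 2.355776*c^3 + 1.153536*c^2 + 0.356352*c + 0.032768)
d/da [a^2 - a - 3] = 2*a - 1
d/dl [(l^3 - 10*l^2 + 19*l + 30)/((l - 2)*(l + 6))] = (l^4 + 8*l^3 - 95*l^2 + 180*l - 348)/(l^4 + 8*l^3 - 8*l^2 - 96*l + 144)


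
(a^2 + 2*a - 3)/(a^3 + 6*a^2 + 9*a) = (a - 1)/(a*(a + 3))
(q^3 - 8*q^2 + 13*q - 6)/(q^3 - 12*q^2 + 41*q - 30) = (q - 1)/(q - 5)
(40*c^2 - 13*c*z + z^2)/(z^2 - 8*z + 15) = (40*c^2 - 13*c*z + z^2)/(z^2 - 8*z + 15)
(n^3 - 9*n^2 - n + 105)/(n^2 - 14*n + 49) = (n^2 - 2*n - 15)/(n - 7)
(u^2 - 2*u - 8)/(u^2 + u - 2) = (u - 4)/(u - 1)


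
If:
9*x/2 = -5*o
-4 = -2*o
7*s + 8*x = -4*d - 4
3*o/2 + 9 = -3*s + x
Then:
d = 317/27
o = 2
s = -128/27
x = -20/9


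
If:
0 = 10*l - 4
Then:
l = 2/5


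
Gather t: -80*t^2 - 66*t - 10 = -80*t^2 - 66*t - 10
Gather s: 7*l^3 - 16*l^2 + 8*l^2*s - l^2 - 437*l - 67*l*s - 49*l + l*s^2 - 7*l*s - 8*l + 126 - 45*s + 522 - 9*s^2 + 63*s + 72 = 7*l^3 - 17*l^2 - 494*l + s^2*(l - 9) + s*(8*l^2 - 74*l + 18) + 720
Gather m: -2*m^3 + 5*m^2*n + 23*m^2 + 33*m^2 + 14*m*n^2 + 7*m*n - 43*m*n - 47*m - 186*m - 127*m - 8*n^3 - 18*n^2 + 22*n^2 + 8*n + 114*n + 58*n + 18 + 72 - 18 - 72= -2*m^3 + m^2*(5*n + 56) + m*(14*n^2 - 36*n - 360) - 8*n^3 + 4*n^2 + 180*n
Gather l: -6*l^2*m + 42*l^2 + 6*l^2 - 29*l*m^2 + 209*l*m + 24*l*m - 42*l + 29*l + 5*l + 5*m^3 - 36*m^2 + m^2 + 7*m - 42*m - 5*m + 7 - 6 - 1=l^2*(48 - 6*m) + l*(-29*m^2 + 233*m - 8) + 5*m^3 - 35*m^2 - 40*m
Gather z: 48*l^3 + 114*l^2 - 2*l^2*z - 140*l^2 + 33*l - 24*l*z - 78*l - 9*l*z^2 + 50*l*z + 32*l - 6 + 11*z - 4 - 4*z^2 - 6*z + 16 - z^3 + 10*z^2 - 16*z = 48*l^3 - 26*l^2 - 13*l - z^3 + z^2*(6 - 9*l) + z*(-2*l^2 + 26*l - 11) + 6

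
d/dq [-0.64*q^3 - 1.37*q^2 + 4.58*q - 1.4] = -1.92*q^2 - 2.74*q + 4.58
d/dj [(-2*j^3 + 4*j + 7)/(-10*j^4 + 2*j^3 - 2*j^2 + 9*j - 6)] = (-20*j^6 + 124*j^4 + 228*j^3 + 2*j^2 + 28*j - 87)/(100*j^8 - 40*j^7 + 44*j^6 - 188*j^5 + 160*j^4 - 60*j^3 + 105*j^2 - 108*j + 36)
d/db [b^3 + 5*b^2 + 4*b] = 3*b^2 + 10*b + 4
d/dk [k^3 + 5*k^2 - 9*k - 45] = 3*k^2 + 10*k - 9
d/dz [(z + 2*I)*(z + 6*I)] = 2*z + 8*I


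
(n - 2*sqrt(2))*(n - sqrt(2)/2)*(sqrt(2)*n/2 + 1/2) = sqrt(2)*n^3/2 - 2*n^2 - sqrt(2)*n/4 + 1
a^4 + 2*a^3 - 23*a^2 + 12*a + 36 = (a - 3)*(a - 2)*(a + 1)*(a + 6)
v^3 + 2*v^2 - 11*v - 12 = (v - 3)*(v + 1)*(v + 4)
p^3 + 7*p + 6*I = (p - 3*I)*(p + I)*(p + 2*I)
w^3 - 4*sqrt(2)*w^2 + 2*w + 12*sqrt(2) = (w - 3*sqrt(2))*(w - 2*sqrt(2))*(w + sqrt(2))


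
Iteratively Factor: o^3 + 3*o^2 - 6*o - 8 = (o - 2)*(o^2 + 5*o + 4) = (o - 2)*(o + 4)*(o + 1)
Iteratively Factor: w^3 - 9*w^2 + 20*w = (w - 4)*(w^2 - 5*w) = (w - 5)*(w - 4)*(w)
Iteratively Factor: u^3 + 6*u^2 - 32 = (u + 4)*(u^2 + 2*u - 8) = (u + 4)^2*(u - 2)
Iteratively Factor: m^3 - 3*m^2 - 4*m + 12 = (m - 3)*(m^2 - 4) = (m - 3)*(m + 2)*(m - 2)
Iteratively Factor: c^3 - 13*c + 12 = (c - 1)*(c^2 + c - 12) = (c - 1)*(c + 4)*(c - 3)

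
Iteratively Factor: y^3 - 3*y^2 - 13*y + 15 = (y - 1)*(y^2 - 2*y - 15) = (y - 5)*(y - 1)*(y + 3)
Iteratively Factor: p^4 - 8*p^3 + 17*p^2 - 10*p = (p)*(p^3 - 8*p^2 + 17*p - 10) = p*(p - 2)*(p^2 - 6*p + 5) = p*(p - 5)*(p - 2)*(p - 1)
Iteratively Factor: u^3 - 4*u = (u - 2)*(u^2 + 2*u) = u*(u - 2)*(u + 2)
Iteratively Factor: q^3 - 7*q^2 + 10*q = (q - 2)*(q^2 - 5*q) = (q - 5)*(q - 2)*(q)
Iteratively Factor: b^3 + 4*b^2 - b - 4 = (b + 1)*(b^2 + 3*b - 4) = (b + 1)*(b + 4)*(b - 1)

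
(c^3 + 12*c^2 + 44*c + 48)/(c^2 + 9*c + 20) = (c^2 + 8*c + 12)/(c + 5)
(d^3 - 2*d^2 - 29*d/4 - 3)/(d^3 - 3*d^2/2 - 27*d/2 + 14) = (4*d^2 + 8*d + 3)/(2*(2*d^2 + 5*d - 7))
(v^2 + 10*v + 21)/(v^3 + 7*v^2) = (v + 3)/v^2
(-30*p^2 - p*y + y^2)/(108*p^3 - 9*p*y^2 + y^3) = (5*p + y)/(-18*p^2 - 3*p*y + y^2)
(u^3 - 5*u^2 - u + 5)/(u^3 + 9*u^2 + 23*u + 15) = (u^2 - 6*u + 5)/(u^2 + 8*u + 15)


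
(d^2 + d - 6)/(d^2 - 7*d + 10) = (d + 3)/(d - 5)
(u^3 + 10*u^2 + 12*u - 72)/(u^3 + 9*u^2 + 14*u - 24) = (u^2 + 4*u - 12)/(u^2 + 3*u - 4)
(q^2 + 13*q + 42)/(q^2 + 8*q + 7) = (q + 6)/(q + 1)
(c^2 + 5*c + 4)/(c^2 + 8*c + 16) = (c + 1)/(c + 4)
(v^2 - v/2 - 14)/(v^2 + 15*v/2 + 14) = (v - 4)/(v + 4)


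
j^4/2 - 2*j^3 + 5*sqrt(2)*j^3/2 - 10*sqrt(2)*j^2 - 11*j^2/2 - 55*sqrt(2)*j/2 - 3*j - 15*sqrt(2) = (j/2 + 1/2)*(j - 6)*(j + 1)*(j + 5*sqrt(2))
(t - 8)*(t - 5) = t^2 - 13*t + 40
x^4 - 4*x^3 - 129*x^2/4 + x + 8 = (x - 8)*(x - 1/2)*(x + 1/2)*(x + 4)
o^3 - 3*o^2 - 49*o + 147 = (o - 7)*(o - 3)*(o + 7)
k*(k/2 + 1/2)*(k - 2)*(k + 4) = k^4/2 + 3*k^3/2 - 3*k^2 - 4*k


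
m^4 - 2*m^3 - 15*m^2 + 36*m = m*(m - 3)^2*(m + 4)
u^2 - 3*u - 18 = (u - 6)*(u + 3)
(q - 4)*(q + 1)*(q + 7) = q^3 + 4*q^2 - 25*q - 28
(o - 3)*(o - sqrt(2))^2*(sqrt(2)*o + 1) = sqrt(2)*o^4 - 3*sqrt(2)*o^3 - 3*o^3 + 9*o^2 + 2*o - 6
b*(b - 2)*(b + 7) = b^3 + 5*b^2 - 14*b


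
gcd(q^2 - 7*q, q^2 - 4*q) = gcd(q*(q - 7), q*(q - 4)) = q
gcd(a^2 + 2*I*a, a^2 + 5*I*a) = a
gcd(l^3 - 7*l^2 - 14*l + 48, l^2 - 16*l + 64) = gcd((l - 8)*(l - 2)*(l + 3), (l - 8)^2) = l - 8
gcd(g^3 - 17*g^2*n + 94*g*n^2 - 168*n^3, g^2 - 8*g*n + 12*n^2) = g - 6*n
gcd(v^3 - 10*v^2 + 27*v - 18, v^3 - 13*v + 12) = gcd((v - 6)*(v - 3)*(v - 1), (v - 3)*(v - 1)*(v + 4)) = v^2 - 4*v + 3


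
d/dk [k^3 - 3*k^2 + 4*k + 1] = 3*k^2 - 6*k + 4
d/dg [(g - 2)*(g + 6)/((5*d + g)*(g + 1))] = (-(5*d + g)*(g - 2)*(g + 6) + 2*(5*d + g)*(g + 1)*(g + 2) - (g - 2)*(g + 1)*(g + 6))/((5*d + g)^2*(g + 1)^2)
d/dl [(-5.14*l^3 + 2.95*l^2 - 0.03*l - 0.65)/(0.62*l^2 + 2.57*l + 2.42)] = (-3.1868*l^4 - 26.4196*l^3 - 29.7163*l^2 + 15.084*l + 1.5979)/(0.3844*l^4 + 3.1868*l^3 + 9.6057*l^2 + 12.4388*l + 5.8564)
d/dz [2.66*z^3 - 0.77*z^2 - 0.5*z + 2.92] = 7.98*z^2 - 1.54*z - 0.5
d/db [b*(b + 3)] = 2*b + 3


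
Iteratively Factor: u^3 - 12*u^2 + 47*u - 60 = (u - 3)*(u^2 - 9*u + 20) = (u - 4)*(u - 3)*(u - 5)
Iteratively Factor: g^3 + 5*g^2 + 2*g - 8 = (g + 4)*(g^2 + g - 2) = (g + 2)*(g + 4)*(g - 1)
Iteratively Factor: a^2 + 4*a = (a + 4)*(a)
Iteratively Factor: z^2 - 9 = (z + 3)*(z - 3)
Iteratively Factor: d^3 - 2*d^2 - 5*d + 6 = (d - 1)*(d^2 - d - 6) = (d - 3)*(d - 1)*(d + 2)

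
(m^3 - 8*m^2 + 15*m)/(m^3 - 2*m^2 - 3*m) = (m - 5)/(m + 1)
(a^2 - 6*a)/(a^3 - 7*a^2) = (a - 6)/(a*(a - 7))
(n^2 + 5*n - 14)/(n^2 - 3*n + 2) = (n + 7)/(n - 1)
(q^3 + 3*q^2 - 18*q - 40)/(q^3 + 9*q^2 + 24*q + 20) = (q - 4)/(q + 2)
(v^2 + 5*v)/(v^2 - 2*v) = (v + 5)/(v - 2)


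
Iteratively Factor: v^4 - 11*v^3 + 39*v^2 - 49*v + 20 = (v - 1)*(v^3 - 10*v^2 + 29*v - 20) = (v - 4)*(v - 1)*(v^2 - 6*v + 5) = (v - 4)*(v - 1)^2*(v - 5)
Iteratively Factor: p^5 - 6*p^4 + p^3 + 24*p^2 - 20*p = (p - 5)*(p^4 - p^3 - 4*p^2 + 4*p) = (p - 5)*(p - 2)*(p^3 + p^2 - 2*p) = (p - 5)*(p - 2)*(p + 2)*(p^2 - p) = p*(p - 5)*(p - 2)*(p + 2)*(p - 1)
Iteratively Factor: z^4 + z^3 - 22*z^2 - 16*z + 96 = (z + 3)*(z^3 - 2*z^2 - 16*z + 32) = (z + 3)*(z + 4)*(z^2 - 6*z + 8) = (z - 4)*(z + 3)*(z + 4)*(z - 2)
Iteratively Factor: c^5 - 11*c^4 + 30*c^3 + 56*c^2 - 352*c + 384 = (c + 3)*(c^4 - 14*c^3 + 72*c^2 - 160*c + 128) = (c - 4)*(c + 3)*(c^3 - 10*c^2 + 32*c - 32) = (c - 4)^2*(c + 3)*(c^2 - 6*c + 8) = (c - 4)^2*(c - 2)*(c + 3)*(c - 4)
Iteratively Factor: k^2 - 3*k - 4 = (k + 1)*(k - 4)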